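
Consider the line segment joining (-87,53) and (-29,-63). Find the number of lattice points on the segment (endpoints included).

59

The number of lattice points on a segment between lattice points is gcd(|Δx|,|Δy|) + 1 = gcd(58,116) + 1 = 58 + 1 = 59.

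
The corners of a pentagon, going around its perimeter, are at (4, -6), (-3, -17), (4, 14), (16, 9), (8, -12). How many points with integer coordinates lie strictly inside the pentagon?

By the shoelace formula, twice the signed area is |(4·(-17) − (-3)·(-6)) + ((-3)·14 − 4·(-17)) + (4·9 − 16·14) + (16·(-12) − 8·9) + (8·(-6) − 4·(-12))| = 512, so the area is 256.
Along each edge there are gcd(|Δx|,|Δy|)+1 lattice points, so counting each shared vertex once the boundary has gcd(7,11) + gcd(7,31) + gcd(12,5) + gcd(8,21) + gcd(4,6) = 1+1+1+1+2 = 6.
By Pick's theorem A = I + B/2 − 1, so I = 256 − 6/2 + 1 = 254.

254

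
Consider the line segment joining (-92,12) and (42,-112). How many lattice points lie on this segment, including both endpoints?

The number of lattice points on a segment between lattice points is gcd(|Δx|,|Δy|) + 1 = gcd(134,124) + 1 = 2 + 1 = 3.

3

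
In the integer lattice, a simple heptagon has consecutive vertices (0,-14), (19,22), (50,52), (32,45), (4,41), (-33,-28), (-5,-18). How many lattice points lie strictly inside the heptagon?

1814

The shoelace formula gives twice the area as |(0·22 − 19·(-14)) + (19·52 − 50·22) + (50·45 − 32·52) + (32·41 − 4·45) + (4·(-28) − (-33)·41) + ((-33)·(-18) − (-5)·(-28)) + ((-5)·(-14) − 0·(-18))| = 3637, so the area is 1818.5.
Along each edge there are gcd(|Δx|,|Δy|)+1 lattice points, so counting each shared vertex once the boundary has gcd(19,36) + gcd(31,30) + gcd(18,7) + gcd(28,4) + gcd(37,69) + gcd(28,10) + gcd(5,4) = 1+1+1+4+1+2+1 = 11.
Pick's theorem gives I = A − B/2 + 1 = 1818.5 − 11/2 + 1 = 1814.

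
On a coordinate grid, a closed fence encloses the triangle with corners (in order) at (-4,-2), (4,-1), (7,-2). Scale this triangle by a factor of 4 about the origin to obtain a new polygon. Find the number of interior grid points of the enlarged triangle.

The shoelace formula gives twice the area as |[(-4)·(-1) − 4·(-2)] + [4·(-2) − 7·(-1)] + [7·(-2) − (-4)·(-2)]| = 11, so the area is 11/2.
Summing gcd(|Δx|,|Δy|) over the edges gives the boundary count: gcd(8,1) + gcd(3,1) + gcd(11,0) = 1+1+11 = 13.
Scaling by 4 multiplies the area by 4² = 16 (so the new area is 88) and multiplies the boundary lattice-point count by 4, giving 52.
By Pick's theorem, the interior count of the dilated polygon is 88 − 52/2 + 1 = 63.

63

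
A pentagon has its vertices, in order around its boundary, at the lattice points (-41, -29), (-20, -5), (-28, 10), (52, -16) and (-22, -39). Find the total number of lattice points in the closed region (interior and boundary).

2069

The shoelace formula gives twice the area as |[(-41)·(-5) − (-20)·(-29)] + [(-20)·10 − (-28)·(-5)] + [(-28)·(-16) − 52·10] + [52·(-39) − (-22)·(-16)] + [(-22)·(-29) − (-41)·(-39)]| = 4128, so the area is 2064.
Summing gcd(|Δx|,|Δy|) over the edges gives the boundary count: gcd(21,24) + gcd(8,15) + gcd(80,26) + gcd(74,23) + gcd(19,10) = 3+1+2+1+1 = 8.
Pick's theorem gives I = A − B/2 + 1 = 2064 − 8/2 + 1 = 2061, so the closed region contains I + B = 2061 + 8 = 2069 lattice points.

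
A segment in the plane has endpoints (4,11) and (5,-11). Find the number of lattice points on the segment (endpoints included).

The number of lattice points on a segment between lattice points is gcd(|Δx|,|Δy|) + 1 = gcd(1,22) + 1 = 1 + 1 = 2.

2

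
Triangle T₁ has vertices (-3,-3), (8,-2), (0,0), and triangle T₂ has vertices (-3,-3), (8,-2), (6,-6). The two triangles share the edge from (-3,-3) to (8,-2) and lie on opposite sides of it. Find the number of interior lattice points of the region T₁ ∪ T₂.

32

The union is the simple quadrilateral with vertices (-3,-3), (0,0), (8,-2), (6,-6) in order.
The shoelace formula gives twice the area as |[(-3)·0 − 0·(-3)] + [0·(-2) − 8·0] + [8·(-6) − 6·(-2)] + [6·(-3) − (-3)·(-6)]| = 72, so the area is 36.
Summing gcd(|Δx|,|Δy|) over the edges gives the boundary count: gcd(3,3) + gcd(8,2) + gcd(2,4) + gcd(9,3) = 3+2+2+3 = 10.
By Pick's theorem I = A − B/2 + 1 = 36 − 10/2 + 1 = 32.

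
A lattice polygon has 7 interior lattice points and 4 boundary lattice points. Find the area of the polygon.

8

By Pick's theorem, A = I + B/2 − 1 = 7 + 4/2 − 1 = 8.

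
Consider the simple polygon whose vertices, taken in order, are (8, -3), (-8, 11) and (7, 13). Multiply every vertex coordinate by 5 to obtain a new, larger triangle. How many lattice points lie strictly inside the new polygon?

The shoelace formula gives twice the area as |(8·11 − (-8)·(-3)) + ((-8)·13 − 7·11) + (7·(-3) − 8·13)| = 242, so the area is 121.
Summing gcd(|Δx|,|Δy|) over the edges gives the boundary count: gcd(16,14) + gcd(15,2) + gcd(1,16) = 2+1+1 = 4.
Scaling by 5 multiplies the area by 5² = 25 (so the new area is 3025) and multiplies the boundary lattice-point count by 5, giving 20.
By Pick's theorem, the interior count of the dilated polygon is 3025 − 20/2 + 1 = 3016.

3016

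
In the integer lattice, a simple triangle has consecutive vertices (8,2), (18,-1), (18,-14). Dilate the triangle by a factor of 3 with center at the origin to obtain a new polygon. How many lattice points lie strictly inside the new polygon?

562

By the shoelace formula, twice the signed area is |(8·(-1) − 18·2) + (18·(-14) − 18·(-1)) + (18·2 − 8·(-14))| = 130, so the area is 65.
The number of boundary lattice points is Σ gcd(|Δx|,|Δy|) = gcd(10,3) + gcd(0,13) + gcd(10,16) = 1+13+2 = 16.
Scaling by 3 multiplies the area by 3² = 9 (so the new area is 585) and multiplies the boundary lattice-point count by 3, giving 48.
By Pick's theorem, the interior count of the dilated polygon is 585 − 48/2 + 1 = 562.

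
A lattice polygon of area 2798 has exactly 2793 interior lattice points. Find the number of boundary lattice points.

12

Pick's theorem gives A = I + B/2 − 1, so B = 2(A − I + 1) = 2(2798 − 2793 + 1) = 12.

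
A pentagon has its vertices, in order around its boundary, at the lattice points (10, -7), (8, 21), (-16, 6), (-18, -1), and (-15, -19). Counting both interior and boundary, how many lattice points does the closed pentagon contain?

704

Using the shoelace formula, 2A = |(10·21 − 8·(-7)) + (8·6 − (-16)·21) + ((-16)·(-1) − (-18)·6) + ((-18)·(-19) − (-15)·(-1)) + ((-15)·(-7) − 10·(-19))| = 1396, so the area is 698.
Along each edge there are gcd(|Δx|,|Δy|)+1 lattice points, so counting each shared vertex once the boundary has gcd(2,28) + gcd(24,15) + gcd(2,7) + gcd(3,18) + gcd(25,12) = 2+3+1+3+1 = 10.
Pick's theorem gives I = A − B/2 + 1 = 698 − 10/2 + 1 = 694, so the closed region contains I + B = 694 + 10 = 704 lattice points.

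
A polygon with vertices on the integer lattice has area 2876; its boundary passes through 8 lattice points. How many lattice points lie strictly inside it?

2873

Pick's theorem A = I + B/2 − 1 rearranges to I = A − B/2 + 1 = 2876 − 8/2 + 1 = 2873.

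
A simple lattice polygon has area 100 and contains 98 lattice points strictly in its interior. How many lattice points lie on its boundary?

Pick's theorem gives A = I + B/2 − 1, so B = 2(A − I + 1) = 2(100 − 98 + 1) = 6.

6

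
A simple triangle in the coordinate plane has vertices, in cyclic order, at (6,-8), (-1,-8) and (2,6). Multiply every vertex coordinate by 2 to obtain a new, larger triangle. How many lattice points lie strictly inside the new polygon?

The shoelace formula gives twice the area as |(6·(-8) − (-1)·(-8)) + ((-1)·6 − 2·(-8)) + (2·(-8) − 6·6)| = 98, so the area is 49.
Summing gcd(|Δx|,|Δy|) over the edges gives the boundary count: gcd(7,0) + gcd(3,14) + gcd(4,14) = 7+1+2 = 10.
Scaling by 2 multiplies the area by 2² = 4 (so the new area is 196) and multiplies the boundary lattice-point count by 2, giving 20.
By Pick's theorem, the interior count of the dilated polygon is 196 − 20/2 + 1 = 187.

187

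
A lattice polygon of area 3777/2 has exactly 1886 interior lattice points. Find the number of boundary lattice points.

7

Pick's theorem gives A = I + B/2 − 1, so B = 2(A − I + 1) = 2(3777/2 − 1886 + 1) = 7.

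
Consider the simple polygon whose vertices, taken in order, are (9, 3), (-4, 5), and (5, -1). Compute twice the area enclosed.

The shoelace formula gives twice the area as |(9·5 − (-4)·3) + ((-4)·(-1) − 5·5) + (5·3 − 9·(-1))| = 60, so the area is 30.

60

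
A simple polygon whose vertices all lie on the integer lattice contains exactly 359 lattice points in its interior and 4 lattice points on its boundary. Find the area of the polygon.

By Pick's theorem, A = I + B/2 − 1 = 359 + 4/2 − 1 = 360.

360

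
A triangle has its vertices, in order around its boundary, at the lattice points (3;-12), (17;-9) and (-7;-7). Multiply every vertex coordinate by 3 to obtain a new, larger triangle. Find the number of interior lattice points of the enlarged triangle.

By the shoelace formula, twice the signed area is |[3·(-9) − 17·(-12)] + [17·(-7) − (-7)·(-9)] + [(-7)·(-12) − 3·(-7)]| = 100, so the area is 50.
Along each edge there are gcd(|Δx|,|Δy|)+1 lattice points, so counting each shared vertex once the boundary has gcd(14,3) + gcd(24,2) + gcd(10,5) = 1+2+5 = 8.
Scaling by 3 multiplies the area by 3² = 9 (so the new area is 450) and multiplies the boundary lattice-point count by 3, giving 24.
By Pick's theorem, the interior count of the dilated polygon is 450 − 24/2 + 1 = 439.

439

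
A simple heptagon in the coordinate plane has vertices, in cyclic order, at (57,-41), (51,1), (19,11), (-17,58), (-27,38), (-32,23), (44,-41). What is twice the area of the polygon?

The shoelace formula gives twice the area as |[57·1 − 51·(-41)] + [51·11 − 19·1] + [19·58 − (-17)·11] + [(-17)·38 − (-27)·58] + [(-27)·23 − (-32)·38] + [(-32)·(-41) − 44·23] + [44·(-41) − 57·(-41)]| = 6327, so the area is 3163.5.

6327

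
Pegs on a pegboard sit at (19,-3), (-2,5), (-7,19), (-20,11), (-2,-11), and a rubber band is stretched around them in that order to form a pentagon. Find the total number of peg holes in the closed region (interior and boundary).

The shoelace formula gives twice the area as |(19·5 − (-2)·(-3)) + ((-2)·19 − (-7)·5) + ((-7)·11 − (-20)·19) + ((-20)·(-11) − (-2)·11) + ((-2)·(-3) − 19·(-11))| = 846, so the area is 423.
The number of boundary lattice points is Σ gcd(|Δx|,|Δy|) = gcd(21,8) + gcd(5,14) + gcd(13,8) + gcd(18,22) + gcd(21,8) = 1+1+1+2+1 = 6.
Pick's theorem gives I = A − B/2 + 1 = 423 − 6/2 + 1 = 421, so the closed region contains I + B = 421 + 6 = 427 lattice points.

427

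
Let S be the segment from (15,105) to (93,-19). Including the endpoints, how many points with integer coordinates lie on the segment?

3

The number of lattice points on a segment between lattice points is gcd(|Δx|,|Δy|) + 1 = gcd(78,124) + 1 = 2 + 1 = 3.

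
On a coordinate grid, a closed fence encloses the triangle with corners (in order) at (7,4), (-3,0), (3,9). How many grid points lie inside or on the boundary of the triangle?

Using the shoelace formula, 2A = |[7·0 − (-3)·4] + [(-3)·9 − 3·0] + [3·4 − 7·9]| = 66, so the area is 33.
Along each edge there are gcd(|Δx|,|Δy|)+1 lattice points, so counting each shared vertex once the boundary has gcd(10,4) + gcd(6,9) + gcd(4,5) = 2+3+1 = 6.
Pick's theorem gives I = A − B/2 + 1 = 33 − 6/2 + 1 = 31, so the closed region contains I + B = 31 + 6 = 37 lattice points.

37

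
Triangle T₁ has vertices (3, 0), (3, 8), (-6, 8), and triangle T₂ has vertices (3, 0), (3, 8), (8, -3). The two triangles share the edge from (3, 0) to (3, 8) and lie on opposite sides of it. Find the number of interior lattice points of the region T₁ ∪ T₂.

51

The union is the simple quadrilateral with vertices (3, 0), (-6, 8), (3, 8), (8, -3) in order.
By the shoelace formula, twice the signed area is |(3·8 − (-6)·0) + ((-6)·8 − 3·8) + (3·(-3) − 8·8) + (8·0 − 3·(-3))| = 112, so the area is 56.
Along each edge there are gcd(|Δx|,|Δy|)+1 lattice points, so counting each shared vertex once the boundary has gcd(9,8) + gcd(9,0) + gcd(5,11) + gcd(5,3) = 1+9+1+1 = 12.
By Pick's theorem I = A − B/2 + 1 = 56 − 12/2 + 1 = 51.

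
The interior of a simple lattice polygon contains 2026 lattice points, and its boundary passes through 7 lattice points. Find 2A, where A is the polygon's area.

4057

Pick's theorem states A = I + B/2 − 1, so A = 2026 + 7/2 − 1 = 4057/2.
Hence 2A = 4057.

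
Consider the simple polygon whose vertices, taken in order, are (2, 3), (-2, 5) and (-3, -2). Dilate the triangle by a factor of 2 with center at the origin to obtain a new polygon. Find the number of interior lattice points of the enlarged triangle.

Using the shoelace formula, 2A = |(2·5 − (-2)·3) + ((-2)·(-2) − (-3)·5) + ((-3)·3 − 2·(-2))| = 30, so the area is 15.
Along each edge there are gcd(|Δx|,|Δy|)+1 lattice points, so counting each shared vertex once the boundary has gcd(4,2) + gcd(1,7) + gcd(5,5) = 2+1+5 = 8.
Scaling by 2 multiplies the area by 2² = 4 (so the new area is 60) and multiplies the boundary lattice-point count by 2, giving 16.
By Pick's theorem, the interior count of the dilated polygon is 60 − 16/2 + 1 = 53.

53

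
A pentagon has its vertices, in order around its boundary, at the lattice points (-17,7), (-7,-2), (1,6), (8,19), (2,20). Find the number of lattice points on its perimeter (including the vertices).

12

Summing gcd(|Δx|,|Δy|) over the edges gives the boundary count: gcd(10,9) + gcd(8,8) + gcd(7,13) + gcd(6,1) + gcd(19,13) = 1+8+1+1+1 = 12.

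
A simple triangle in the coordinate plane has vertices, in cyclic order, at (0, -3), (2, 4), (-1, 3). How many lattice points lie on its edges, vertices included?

3

Summing gcd(|Δx|,|Δy|) over the edges gives the boundary count: gcd(2,7) + gcd(3,1) + gcd(1,6) = 1+1+1 = 3.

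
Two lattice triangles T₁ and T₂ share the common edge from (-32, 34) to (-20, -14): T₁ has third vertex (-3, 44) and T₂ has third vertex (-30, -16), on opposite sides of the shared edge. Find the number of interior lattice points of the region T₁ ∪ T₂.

The union is the simple quadrilateral with vertices (-32, 34), (-3, 44), (-20, -14), (-30, -16) in order.
The shoelace formula gives twice the area as |[(-32)·44 − (-3)·34] + [(-3)·(-14) − (-20)·44] + [(-20)·(-16) − (-30)·(-14)] + [(-30)·34 − (-32)·(-16)]| = 2016, so the area is 1008.
Along each edge there are gcd(|Δx|,|Δy|)+1 lattice points, so counting each shared vertex once the boundary has gcd(29,10) + gcd(17,58) + gcd(10,2) + gcd(2,50) = 1+1+2+2 = 6.
By Pick's theorem I = A − B/2 + 1 = 1008 − 6/2 + 1 = 1006.

1006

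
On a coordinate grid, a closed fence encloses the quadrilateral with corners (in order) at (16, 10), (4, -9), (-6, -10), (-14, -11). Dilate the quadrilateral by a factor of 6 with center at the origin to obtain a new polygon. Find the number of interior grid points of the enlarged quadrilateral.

5671

Using the shoelace formula, 2A = |[16·(-9) − 4·10] + [4·(-10) − (-6)·(-9)] + [(-6)·(-11) − (-14)·(-10)] + [(-14)·10 − 16·(-11)]| = 316, so the area is 158.
The number of boundary lattice points is Σ gcd(|Δx|,|Δy|) = gcd(12,19) + gcd(10,1) + gcd(8,1) + gcd(30,21) = 1+1+1+3 = 6.
Scaling by 6 multiplies the area by 6² = 36 (so the new area is 5688) and multiplies the boundary lattice-point count by 6, giving 36.
By Pick's theorem, the interior count of the dilated polygon is 5688 − 36/2 + 1 = 5671.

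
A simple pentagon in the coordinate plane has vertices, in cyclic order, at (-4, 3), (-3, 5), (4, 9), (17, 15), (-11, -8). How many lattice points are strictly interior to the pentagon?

92

By the shoelace formula, twice the signed area is |((-4)·5 − (-3)·3) + ((-3)·9 − 4·5) + (4·15 − 17·9) + (17·(-8) − (-11)·15) + ((-11)·3 − (-4)·(-8))| = 187, so the area is 93.5.
Summing gcd(|Δx|,|Δy|) over the edges gives the boundary count: gcd(1,2) + gcd(7,4) + gcd(13,6) + gcd(28,23) + gcd(7,11) = 1+1+1+1+1 = 5.
By Pick's theorem A = I + B/2 − 1, so I = 93.5 − 5/2 + 1 = 92.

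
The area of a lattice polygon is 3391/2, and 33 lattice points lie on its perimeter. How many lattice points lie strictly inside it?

Pick's theorem A = I + B/2 − 1 rearranges to I = A − B/2 + 1 = 3391/2 − 33/2 + 1 = 1680.

1680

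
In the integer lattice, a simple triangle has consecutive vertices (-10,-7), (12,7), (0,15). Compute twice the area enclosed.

Using the shoelace formula, 2A = |((-10)·7 − 12·(-7)) + (12·15 − 0·7) + (0·(-7) − (-10)·15)| = 344, so the area is 172.

344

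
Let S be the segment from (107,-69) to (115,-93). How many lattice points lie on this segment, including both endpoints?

The number of lattice points on a segment between lattice points is gcd(|Δx|,|Δy|) + 1 = gcd(8,24) + 1 = 8 + 1 = 9.

9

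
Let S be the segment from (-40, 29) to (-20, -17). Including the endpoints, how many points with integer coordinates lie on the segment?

3

The number of lattice points on a segment between lattice points is gcd(|Δx|,|Δy|) + 1 = gcd(20,46) + 1 = 2 + 1 = 3.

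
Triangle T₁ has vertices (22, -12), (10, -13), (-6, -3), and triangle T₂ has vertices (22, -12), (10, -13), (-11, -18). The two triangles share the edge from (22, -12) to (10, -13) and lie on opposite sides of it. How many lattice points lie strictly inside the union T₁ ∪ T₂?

85

The union is the simple quadrilateral with vertices (22, -12), (-6, -3), (10, -13), (-11, -18) in order.
By the shoelace formula, twice the signed area is |(22·(-3) − (-6)·(-12)) + ((-6)·(-13) − 10·(-3)) + (10·(-18) − (-11)·(-13)) + ((-11)·(-12) − 22·(-18))| = 175, so the area is 87.5.
Along each edge there are gcd(|Δx|,|Δy|)+1 lattice points, so counting each shared vertex once the boundary has gcd(28,9) + gcd(16,10) + gcd(21,5) + gcd(33,6) = 1+2+1+3 = 7.
By Pick's theorem I = A − B/2 + 1 = 87.5 − 7/2 + 1 = 85.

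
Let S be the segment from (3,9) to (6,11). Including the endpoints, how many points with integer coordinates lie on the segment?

The number of lattice points on a segment between lattice points is gcd(|Δx|,|Δy|) + 1 = gcd(3,2) + 1 = 1 + 1 = 2.

2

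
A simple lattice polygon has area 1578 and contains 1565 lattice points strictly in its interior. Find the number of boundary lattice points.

28

Pick's theorem gives A = I + B/2 − 1, so B = 2(A − I + 1) = 2(1578 − 1565 + 1) = 28.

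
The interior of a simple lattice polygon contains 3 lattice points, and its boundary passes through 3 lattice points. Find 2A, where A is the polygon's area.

7

Pick's theorem states A = I + B/2 − 1, so A = 3 + 3/2 − 1 = 7/2.
Hence 2A = 7.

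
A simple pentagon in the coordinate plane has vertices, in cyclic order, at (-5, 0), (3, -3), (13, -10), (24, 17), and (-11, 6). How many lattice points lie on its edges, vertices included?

10

Along each edge there are gcd(|Δx|,|Δy|)+1 lattice points, so counting each shared vertex once the boundary has gcd(8,3) + gcd(10,7) + gcd(11,27) + gcd(35,11) + gcd(6,6) = 1+1+1+1+6 = 10.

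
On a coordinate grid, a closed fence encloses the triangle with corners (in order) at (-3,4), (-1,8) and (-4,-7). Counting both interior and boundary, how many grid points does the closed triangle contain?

13

By the shoelace formula, twice the signed area is |[(-3)·8 − (-1)·4] + [(-1)·(-7) − (-4)·8] + [(-4)·4 − (-3)·(-7)]| = 18, so the area is 9.
Along each edge there are gcd(|Δx|,|Δy|)+1 lattice points, so counting each shared vertex once the boundary has gcd(2,4) + gcd(3,15) + gcd(1,11) = 2+3+1 = 6.
Pick's theorem gives I = A − B/2 + 1 = 9 − 6/2 + 1 = 7, so the closed region contains I + B = 7 + 6 = 13 lattice points.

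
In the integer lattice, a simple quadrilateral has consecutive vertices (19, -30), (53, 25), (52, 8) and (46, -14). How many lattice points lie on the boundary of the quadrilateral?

Summing gcd(|Δx|,|Δy|) over the edges gives the boundary count: gcd(34,55) + gcd(1,17) + gcd(6,22) + gcd(27,16) = 1+1+2+1 = 5.

5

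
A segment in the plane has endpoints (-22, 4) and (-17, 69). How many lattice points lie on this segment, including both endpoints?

The number of lattice points on a segment between lattice points is gcd(|Δx|,|Δy|) + 1 = gcd(5,65) + 1 = 5 + 1 = 6.

6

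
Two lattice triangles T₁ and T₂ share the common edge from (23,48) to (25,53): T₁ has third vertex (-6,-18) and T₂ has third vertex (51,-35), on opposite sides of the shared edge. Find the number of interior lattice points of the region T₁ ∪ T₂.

158

The union is the simple quadrilateral with vertices (23,48), (-6,-18), (25,53), (51,-35) in order.
By the shoelace formula, twice the signed area is |(23·(-18) − (-6)·48) + ((-6)·53 − 25·(-18)) + (25·(-35) − 51·53) + (51·48 − 23·(-35))| = 319, so the area is 159.5.
The number of boundary lattice points is Σ gcd(|Δx|,|Δy|) = gcd(29,66) + gcd(31,71) + gcd(26,88) + gcd(28,83) = 1+1+2+1 = 5.
By Pick's theorem I = A − B/2 + 1 = 159.5 − 5/2 + 1 = 158.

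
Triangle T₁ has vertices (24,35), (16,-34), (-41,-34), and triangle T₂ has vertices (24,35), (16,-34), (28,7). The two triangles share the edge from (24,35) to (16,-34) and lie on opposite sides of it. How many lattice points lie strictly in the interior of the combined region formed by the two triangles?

2186

The union is the simple quadrilateral with vertices (24,35), (-41,-34), (16,-34), (28,7) in order.
The shoelace formula gives twice the area as |(24·(-34) − (-41)·35) + ((-41)·(-34) − 16·(-34)) + (16·7 − 28·(-34)) + (28·35 − 24·7)| = 4433, so the area is 4433/2.
Summing gcd(|Δx|,|Δy|) over the edges gives the boundary count: gcd(65,69) + gcd(57,0) + gcd(12,41) + gcd(4,28) = 1+57+1+4 = 63.
By Pick's theorem I = A − B/2 + 1 = 4433/2 − 63/2 + 1 = 2186.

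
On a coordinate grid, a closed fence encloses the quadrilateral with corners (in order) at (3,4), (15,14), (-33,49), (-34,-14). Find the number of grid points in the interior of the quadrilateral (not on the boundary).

The shoelace formula gives twice the area as |[3·14 − 15·4] + [15·49 − (-33)·14] + [(-33)·(-14) − (-34)·49] + [(-34)·4 − 3·(-14)]| = 3213, so the area is 1606.5.
Along each edge there are gcd(|Δx|,|Δy|)+1 lattice points, so counting each shared vertex once the boundary has gcd(12,10) + gcd(48,35) + gcd(1,63) + gcd(37,18) = 2+1+1+1 = 5.
By Pick's theorem A = I + B/2 − 1, so I = 1606.5 − 5/2 + 1 = 1605.

1605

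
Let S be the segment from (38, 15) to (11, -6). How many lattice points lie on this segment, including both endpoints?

The number of lattice points on a segment between lattice points is gcd(|Δx|,|Δy|) + 1 = gcd(27,21) + 1 = 3 + 1 = 4.

4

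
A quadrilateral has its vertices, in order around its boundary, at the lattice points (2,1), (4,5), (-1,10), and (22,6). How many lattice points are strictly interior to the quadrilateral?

77

By the shoelace formula, twice the signed area is |[2·5 − 4·1] + [4·10 − (-1)·5] + [(-1)·6 − 22·10] + [22·1 − 2·6]| = 165, so the area is 82.5.
The number of boundary lattice points is Σ gcd(|Δx|,|Δy|) = gcd(2,4) + gcd(5,5) + gcd(23,4) + gcd(20,5) = 2+5+1+5 = 13.
Pick's theorem gives I = A − B/2 + 1 = 82.5 − 13/2 + 1 = 77.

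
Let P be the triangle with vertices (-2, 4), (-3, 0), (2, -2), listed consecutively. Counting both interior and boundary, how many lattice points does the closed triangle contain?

Using the shoelace formula, 2A = |[(-2)·0 − (-3)·4] + [(-3)·(-2) − 2·0] + [2·4 − (-2)·(-2)]| = 22, so the area is 11.
Summing gcd(|Δx|,|Δy|) over the edges gives the boundary count: gcd(1,4) + gcd(5,2) + gcd(4,6) = 1+1+2 = 4.
Pick's theorem gives I = A − B/2 + 1 = 11 − 4/2 + 1 = 10, so the closed region contains I + B = 10 + 4 = 14 lattice points.

14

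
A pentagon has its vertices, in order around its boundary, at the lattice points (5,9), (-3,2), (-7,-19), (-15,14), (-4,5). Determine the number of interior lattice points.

Using the shoelace formula, 2A = |[5·2 − (-3)·9] + [(-3)·(-19) − (-7)·2] + [(-7)·14 − (-15)·(-19)] + [(-15)·5 − (-4)·14] + [(-4)·9 − 5·5]| = 355, so the area is 177.5.
Along each edge there are gcd(|Δx|,|Δy|)+1 lattice points, so counting each shared vertex once the boundary has gcd(8,7) + gcd(4,21) + gcd(8,33) + gcd(11,9) + gcd(9,4) = 1+1+1+1+1 = 5.
Pick's theorem gives I = A − B/2 + 1 = 177.5 − 5/2 + 1 = 176.

176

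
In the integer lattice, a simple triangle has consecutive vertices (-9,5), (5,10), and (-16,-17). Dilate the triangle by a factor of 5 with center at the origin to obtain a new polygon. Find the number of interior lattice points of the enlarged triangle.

By the shoelace formula, twice the signed area is |((-9)·10 − 5·5) + (5·(-17) − (-16)·10) + ((-16)·5 − (-9)·(-17))| = 273, so the area is 273/2.
Summing gcd(|Δx|,|Δy|) over the edges gives the boundary count: gcd(14,5) + gcd(21,27) + gcd(7,22) = 1+3+1 = 5.
Scaling by 5 multiplies the area by 5² = 25 (so the new area is 3412.5) and multiplies the boundary lattice-point count by 5, giving 25.
By Pick's theorem, the interior count of the dilated polygon is 3412.5 − 25/2 + 1 = 3401.

3401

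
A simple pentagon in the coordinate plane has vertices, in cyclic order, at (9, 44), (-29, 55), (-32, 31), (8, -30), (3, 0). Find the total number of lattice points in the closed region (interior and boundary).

The shoelace formula gives twice the area as |(9·55 − (-29)·44) + ((-29)·31 − (-32)·55) + ((-32)·(-30) − 8·31) + (8·0 − 3·(-30)) + (3·44 − 9·0)| = 3566, so the area is 1783.
The number of boundary lattice points is Σ gcd(|Δx|,|Δy|) = gcd(38,11) + gcd(3,24) + gcd(40,61) + gcd(5,30) + gcd(6,44) = 1+3+1+5+2 = 12.
Pick's theorem gives I = A − B/2 + 1 = 1783 − 12/2 + 1 = 1778, so the closed region contains I + B = 1778 + 12 = 1790 lattice points.

1790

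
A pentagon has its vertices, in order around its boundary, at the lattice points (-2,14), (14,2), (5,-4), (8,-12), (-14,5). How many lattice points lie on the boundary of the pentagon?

The number of boundary lattice points is Σ gcd(|Δx|,|Δy|) = gcd(16,12) + gcd(9,6) + gcd(3,8) + gcd(22,17) + gcd(12,9) = 4+3+1+1+3 = 12.

12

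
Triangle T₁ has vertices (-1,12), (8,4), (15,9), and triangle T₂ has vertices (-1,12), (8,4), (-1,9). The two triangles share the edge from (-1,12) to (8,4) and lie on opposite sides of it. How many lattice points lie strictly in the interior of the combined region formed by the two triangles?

62

The union is the simple quadrilateral with vertices (-1,12), (15,9), (8,4), (-1,9) in order.
Using the shoelace formula, 2A = |((-1)·9 − 15·12) + (15·4 − 8·9) + (8·9 − (-1)·4) + ((-1)·12 − (-1)·9)| = 128, so the area is 64.
The number of boundary lattice points is Σ gcd(|Δx|,|Δy|) = gcd(16,3) + gcd(7,5) + gcd(9,5) + gcd(0,3) = 1+1+1+3 = 6.
By Pick's theorem I = A − B/2 + 1 = 64 − 6/2 + 1 = 62.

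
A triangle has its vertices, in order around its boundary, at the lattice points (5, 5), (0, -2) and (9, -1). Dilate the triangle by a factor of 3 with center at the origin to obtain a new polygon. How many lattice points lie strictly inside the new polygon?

The shoelace formula gives twice the area as |(5·(-2) − 0·5) + (0·(-1) − 9·(-2)) + (9·5 − 5·(-1))| = 58, so the area is 29.
The number of boundary lattice points is Σ gcd(|Δx|,|Δy|) = gcd(5,7) + gcd(9,1) + gcd(4,6) = 1+1+2 = 4.
Scaling by 3 multiplies the area by 3² = 9 (so the new area is 261) and multiplies the boundary lattice-point count by 3, giving 12.
By Pick's theorem, the interior count of the dilated polygon is 261 − 12/2 + 1 = 256.

256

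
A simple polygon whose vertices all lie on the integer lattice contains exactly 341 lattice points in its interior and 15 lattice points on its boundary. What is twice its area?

By Pick's theorem, A = I + B/2 − 1 = 341 + 15/2 − 1 = 695/2.
Hence 2A = 695.

695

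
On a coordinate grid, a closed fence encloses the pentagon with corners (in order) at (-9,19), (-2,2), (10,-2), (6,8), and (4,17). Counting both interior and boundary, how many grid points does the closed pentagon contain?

203

Using the shoelace formula, 2A = |((-9)·2 − (-2)·19) + ((-2)·(-2) − 10·2) + (10·8 − 6·(-2)) + (6·17 − 4·8) + (4·19 − (-9)·17)| = 395, so the area is 395/2.
The number of boundary lattice points is Σ gcd(|Δx|,|Δy|) = gcd(7,17) + gcd(12,4) + gcd(4,10) + gcd(2,9) + gcd(13,2) = 1+4+2+1+1 = 9.
Pick's theorem gives I = A − B/2 + 1 = 395/2 − 9/2 + 1 = 194, so the closed region contains I + B = 194 + 9 = 203 lattice points.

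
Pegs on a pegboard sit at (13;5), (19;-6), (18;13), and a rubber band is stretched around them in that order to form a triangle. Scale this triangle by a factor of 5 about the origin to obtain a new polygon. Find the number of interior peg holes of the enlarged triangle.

1281

The shoelace formula gives twice the area as |[13·(-6) − 19·5] + [19·13 − 18·(-6)] + [18·5 − 13·13]| = 103, so the area is 51.5.
The number of boundary lattice points is Σ gcd(|Δx|,|Δy|) = gcd(6,11) + gcd(1,19) + gcd(5,8) = 1+1+1 = 3.
Scaling by 5 multiplies the area by 5² = 25 (so the new area is 2575/2) and multiplies the boundary lattice-point count by 5, giving 15.
By Pick's theorem, the interior count of the dilated polygon is 2575/2 − 15/2 + 1 = 1281.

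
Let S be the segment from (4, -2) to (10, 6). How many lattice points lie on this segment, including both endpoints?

3

The number of lattice points on a segment between lattice points is gcd(|Δx|,|Δy|) + 1 = gcd(6,8) + 1 = 2 + 1 = 3.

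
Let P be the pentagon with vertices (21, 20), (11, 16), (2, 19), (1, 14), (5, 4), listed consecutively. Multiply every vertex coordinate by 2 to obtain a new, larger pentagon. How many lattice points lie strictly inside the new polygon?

481

Using the shoelace formula, 2A = |[21·16 − 11·20] + [11·19 − 2·16] + [2·14 − 1·19] + [1·4 − 5·14] + [5·20 − 21·4]| = 252, so the area is 126.
The number of boundary lattice points is Σ gcd(|Δx|,|Δy|) = gcd(10,4) + gcd(9,3) + gcd(1,5) + gcd(4,10) + gcd(16,16) = 2+3+1+2+16 = 24.
Scaling by 2 multiplies the area by 2² = 4 (so the new area is 504) and multiplies the boundary lattice-point count by 2, giving 48.
By Pick's theorem, the interior count of the dilated polygon is 504 − 48/2 + 1 = 481.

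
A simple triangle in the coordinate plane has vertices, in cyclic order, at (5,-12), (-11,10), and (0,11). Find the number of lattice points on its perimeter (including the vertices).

4

Summing gcd(|Δx|,|Δy|) over the edges gives the boundary count: gcd(16,22) + gcd(11,1) + gcd(5,23) = 2+1+1 = 4.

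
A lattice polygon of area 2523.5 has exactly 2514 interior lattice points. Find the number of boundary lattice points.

21

Pick's theorem gives A = I + B/2 − 1, so B = 2(A − I + 1) = 2(2523.5 − 2514 + 1) = 21.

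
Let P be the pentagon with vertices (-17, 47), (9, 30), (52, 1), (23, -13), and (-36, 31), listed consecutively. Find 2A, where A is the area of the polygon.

The shoelace formula gives twice the area as |((-17)·30 − 9·47) + (9·1 − 52·30) + (52·(-13) − 23·1) + (23·31 − (-36)·(-13)) + ((-36)·47 − (-17)·31)| = 4103, so the area is 4103/2.

4103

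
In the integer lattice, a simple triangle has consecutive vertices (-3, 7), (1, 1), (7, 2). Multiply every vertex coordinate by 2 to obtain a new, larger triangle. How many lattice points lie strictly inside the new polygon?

By the shoelace formula, twice the signed area is |[(-3)·1 − 1·7] + [1·2 − 7·1] + [7·7 − (-3)·2]| = 40, so the area is 20.
Along each edge there are gcd(|Δx|,|Δy|)+1 lattice points, so counting each shared vertex once the boundary has gcd(4,6) + gcd(6,1) + gcd(10,5) = 2+1+5 = 8.
Scaling by 2 multiplies the area by 2² = 4 (so the new area is 80) and multiplies the boundary lattice-point count by 2, giving 16.
By Pick's theorem, the interior count of the dilated polygon is 80 − 16/2 + 1 = 73.

73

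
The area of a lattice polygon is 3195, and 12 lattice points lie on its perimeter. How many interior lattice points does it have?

3190

From Pick's theorem, I = A − B/2 + 1 = 3195 − 12/2 + 1 = 3190.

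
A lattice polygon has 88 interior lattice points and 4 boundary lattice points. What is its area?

89

Pick's theorem states A = I + B/2 − 1, so A = 88 + 4/2 − 1 = 89.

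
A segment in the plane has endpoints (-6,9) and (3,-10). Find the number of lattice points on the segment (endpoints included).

The number of lattice points on a segment between lattice points is gcd(|Δx|,|Δy|) + 1 = gcd(9,19) + 1 = 1 + 1 = 2.

2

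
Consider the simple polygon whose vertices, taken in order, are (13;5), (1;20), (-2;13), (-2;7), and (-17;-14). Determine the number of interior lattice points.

276

The shoelace formula gives twice the area as |(13·20 − 1·5) + (1·13 − (-2)·20) + ((-2)·7 − (-2)·13) + ((-2)·(-14) − (-17)·7) + ((-17)·5 − 13·(-14))| = 564, so the area is 282.
The number of boundary lattice points is Σ gcd(|Δx|,|Δy|) = gcd(12,15) + gcd(3,7) + gcd(0,6) + gcd(15,21) + gcd(30,19) = 3+1+6+3+1 = 14.
By Pick's theorem A = I + B/2 − 1, so I = 282 − 14/2 + 1 = 276.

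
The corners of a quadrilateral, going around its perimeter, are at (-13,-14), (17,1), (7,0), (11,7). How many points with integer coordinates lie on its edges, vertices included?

Along each edge there are gcd(|Δx|,|Δy|)+1 lattice points, so counting each shared vertex once the boundary has gcd(30,15) + gcd(10,1) + gcd(4,7) + gcd(24,21) = 15+1+1+3 = 20.

20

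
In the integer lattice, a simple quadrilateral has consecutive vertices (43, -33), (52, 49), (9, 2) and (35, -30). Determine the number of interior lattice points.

1639

The shoelace formula gives twice the area as |[43·49 − 52·(-33)] + [52·2 − 9·49] + [9·(-30) − 35·2] + [35·(-33) − 43·(-30)]| = 3281, so the area is 1640.5.
Along each edge there are gcd(|Δx|,|Δy|)+1 lattice points, so counting each shared vertex once the boundary has gcd(9,82) + gcd(43,47) + gcd(26,32) + gcd(8,3) = 1+1+2+1 = 5.
Pick's theorem gives I = A − B/2 + 1 = 1640.5 − 5/2 + 1 = 1639.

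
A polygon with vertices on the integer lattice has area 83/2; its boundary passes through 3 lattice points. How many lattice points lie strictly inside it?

41

Pick's theorem A = I + B/2 − 1 rearranges to I = A − B/2 + 1 = 83/2 − 3/2 + 1 = 41.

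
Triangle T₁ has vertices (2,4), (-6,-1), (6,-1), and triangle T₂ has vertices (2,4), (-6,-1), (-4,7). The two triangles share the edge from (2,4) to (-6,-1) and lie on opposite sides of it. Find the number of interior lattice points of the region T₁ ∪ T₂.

The union is the simple quadrilateral with vertices (2,4), (6,-1), (-6,-1), (-4,7) in order.
The shoelace formula gives twice the area as |(2·(-1) − 6·4) + (6·(-1) − (-6)·(-1)) + ((-6)·7 − (-4)·(-1)) + ((-4)·4 − 2·7)| = 114, so the area is 57.
The number of boundary lattice points is Σ gcd(|Δx|,|Δy|) = gcd(4,5) + gcd(12,0) + gcd(2,8) + gcd(6,3) = 1+12+2+3 = 18.
By Pick's theorem I = A − B/2 + 1 = 57 − 18/2 + 1 = 49.

49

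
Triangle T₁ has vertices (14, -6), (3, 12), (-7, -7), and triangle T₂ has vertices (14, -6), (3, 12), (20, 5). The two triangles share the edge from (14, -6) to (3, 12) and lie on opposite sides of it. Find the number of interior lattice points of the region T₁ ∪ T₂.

The union is the simple quadrilateral with vertices (14, -6), (-7, -7), (3, 12), (20, 5) in order.
By the shoelace formula, twice the signed area is |(14·(-7) − (-7)·(-6)) + ((-7)·12 − 3·(-7)) + (3·5 − 20·12) + (20·(-6) − 14·5)| = 618, so the area is 309.
The number of boundary lattice points is Σ gcd(|Δx|,|Δy|) = gcd(21,1) + gcd(10,19) + gcd(17,7) + gcd(6,11) = 1+1+1+1 = 4.
By Pick's theorem I = A − B/2 + 1 = 309 − 4/2 + 1 = 308.

308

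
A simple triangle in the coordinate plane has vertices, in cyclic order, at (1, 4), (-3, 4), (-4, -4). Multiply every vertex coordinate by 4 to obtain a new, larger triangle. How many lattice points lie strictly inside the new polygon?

245

By the shoelace formula, twice the signed area is |[1·4 − (-3)·4] + [(-3)·(-4) − (-4)·4] + [(-4)·4 − 1·(-4)]| = 32, so the area is 16.
Along each edge there are gcd(|Δx|,|Δy|)+1 lattice points, so counting each shared vertex once the boundary has gcd(4,0) + gcd(1,8) + gcd(5,8) = 4+1+1 = 6.
Scaling by 4 multiplies the area by 4² = 16 (so the new area is 256) and multiplies the boundary lattice-point count by 4, giving 24.
By Pick's theorem, the interior count of the dilated polygon is 256 − 24/2 + 1 = 245.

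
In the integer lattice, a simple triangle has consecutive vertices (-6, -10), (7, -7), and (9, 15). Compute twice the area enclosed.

Using the shoelace formula, 2A = |[(-6)·(-7) − 7·(-10)] + [7·15 − 9·(-7)] + [9·(-10) − (-6)·15]| = 280, so the area is 140.

280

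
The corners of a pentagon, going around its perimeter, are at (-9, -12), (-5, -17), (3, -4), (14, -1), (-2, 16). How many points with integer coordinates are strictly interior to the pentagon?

By the shoelace formula, twice the signed area is |[(-9)·(-17) − (-5)·(-12)] + [(-5)·(-4) − 3·(-17)] + [3·(-1) − 14·(-4)] + [14·16 − (-2)·(-1)] + [(-2)·(-12) − (-9)·16]| = 607, so the area is 303.5.
Along each edge there are gcd(|Δx|,|Δy|)+1 lattice points, so counting each shared vertex once the boundary has gcd(4,5) + gcd(8,13) + gcd(11,3) + gcd(16,17) + gcd(7,28) = 1+1+1+1+7 = 11.
By Pick's theorem A = I + B/2 − 1, so I = 303.5 − 11/2 + 1 = 299.

299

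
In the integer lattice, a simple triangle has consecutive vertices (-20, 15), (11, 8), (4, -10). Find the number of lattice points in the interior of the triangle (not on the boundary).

Using the shoelace formula, 2A = |[(-20)·8 − 11·15] + [11·(-10) − 4·8] + [4·15 − (-20)·(-10)]| = 607, so the area is 303.5.
Summing gcd(|Δx|,|Δy|) over the edges gives the boundary count: gcd(31,7) + gcd(7,18) + gcd(24,25) = 1+1+1 = 3.
By Pick's theorem A = I + B/2 − 1, so I = 303.5 − 3/2 + 1 = 303.

303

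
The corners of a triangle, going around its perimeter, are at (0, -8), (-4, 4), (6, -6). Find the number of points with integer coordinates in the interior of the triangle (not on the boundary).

By the shoelace formula, twice the signed area is |[0·4 − (-4)·(-8)] + [(-4)·(-6) − 6·4] + [6·(-8) − 0·(-6)]| = 80, so the area is 40.
Along each edge there are gcd(|Δx|,|Δy|)+1 lattice points, so counting each shared vertex once the boundary has gcd(4,12) + gcd(10,10) + gcd(6,2) = 4+10+2 = 16.
By Pick's theorem A = I + B/2 − 1, so I = 40 − 16/2 + 1 = 33.

33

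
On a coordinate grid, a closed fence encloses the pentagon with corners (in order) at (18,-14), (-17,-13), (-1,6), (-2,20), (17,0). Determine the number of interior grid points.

585

The shoelace formula gives twice the area as |[18·(-13) − (-17)·(-14)] + [(-17)·6 − (-1)·(-13)] + [(-1)·20 − (-2)·6] + [(-2)·0 − 17·20] + [17·(-14) − 18·0]| = 1173, so the area is 1173/2.
Summing gcd(|Δx|,|Δy|) over the edges gives the boundary count: gcd(35,1) + gcd(16,19) + gcd(1,14) + gcd(19,20) + gcd(1,14) = 1+1+1+1+1 = 5.
Pick's theorem gives I = A − B/2 + 1 = 1173/2 − 5/2 + 1 = 585.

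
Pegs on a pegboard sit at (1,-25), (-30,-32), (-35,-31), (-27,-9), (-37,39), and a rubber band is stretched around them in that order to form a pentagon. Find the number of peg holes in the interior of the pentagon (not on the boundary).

Using the shoelace formula, 2A = |(1·(-32) − (-30)·(-25)) + ((-30)·(-31) − (-35)·(-32)) + ((-35)·(-9) − (-27)·(-31)) + ((-27)·39 − (-37)·(-9)) + ((-37)·(-25) − 1·39)| = 1994, so the area is 997.
Summing gcd(|Δx|,|Δy|) over the edges gives the boundary count: gcd(31,7) + gcd(5,1) + gcd(8,22) + gcd(10,48) + gcd(38,64) = 1+1+2+2+2 = 8.
Pick's theorem gives I = A − B/2 + 1 = 997 − 8/2 + 1 = 994.

994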